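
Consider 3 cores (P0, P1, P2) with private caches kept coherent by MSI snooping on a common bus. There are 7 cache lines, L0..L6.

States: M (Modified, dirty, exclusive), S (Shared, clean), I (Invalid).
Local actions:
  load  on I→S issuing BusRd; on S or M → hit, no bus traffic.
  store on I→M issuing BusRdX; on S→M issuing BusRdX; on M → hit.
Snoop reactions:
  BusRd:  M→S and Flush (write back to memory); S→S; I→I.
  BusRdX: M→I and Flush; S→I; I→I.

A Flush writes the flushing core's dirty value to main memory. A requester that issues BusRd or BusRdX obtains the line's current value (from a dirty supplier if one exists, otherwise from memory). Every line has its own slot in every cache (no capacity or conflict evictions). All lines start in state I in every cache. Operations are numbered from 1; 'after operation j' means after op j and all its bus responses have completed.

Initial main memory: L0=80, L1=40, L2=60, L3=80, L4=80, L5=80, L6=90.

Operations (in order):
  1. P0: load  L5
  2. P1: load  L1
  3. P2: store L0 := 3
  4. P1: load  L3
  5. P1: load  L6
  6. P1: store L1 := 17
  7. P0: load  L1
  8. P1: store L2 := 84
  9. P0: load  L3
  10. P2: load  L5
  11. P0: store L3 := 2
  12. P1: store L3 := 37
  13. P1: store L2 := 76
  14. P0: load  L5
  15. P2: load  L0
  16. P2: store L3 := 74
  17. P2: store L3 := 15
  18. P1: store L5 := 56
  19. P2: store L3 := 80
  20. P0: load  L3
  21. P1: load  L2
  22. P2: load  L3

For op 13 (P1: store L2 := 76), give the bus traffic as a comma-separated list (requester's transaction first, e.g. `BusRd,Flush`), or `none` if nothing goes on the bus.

bus = none

  op1 P0: load  L5 → S/I/I on L5; bus BusRd; mem=80
  op2 P1: load  L1 → I/S/I on L1; bus BusRd; mem=40
  op3 P2: store L0 := 3 → I/I/M on L0; bus BusRdX; mem=80
  op4 P1: load  L3 → I/S/I on L3; bus BusRd; mem=80
  op5 P1: load  L6 → I/S/I on L6; bus BusRd; mem=90
  op6 P1: store L1 := 17 → I/M/I on L1; bus BusRdX; mem=40
  op7 P0: load  L1 → S/S/I on L1; bus BusRd Flush; mem=17
  op8 P1: store L2 := 84 → I/M/I on L2; bus BusRdX; mem=60
  op9 P0: load  L3 → S/S/I on L3; bus BusRd; mem=80
  op10 P2: load  L5 → S/I/S on L5; bus BusRd; mem=80
  op11 P0: store L3 := 2 → M/I/I on L3; bus BusRdX; mem=80
  op12 P1: store L3 := 37 → I/M/I on L3; bus BusRdX Flush; mem=2
  op13 P1: store L2 := 76 → I/M/I on L2; bus (none); mem=60
  op14 P0: load  L5 → S/I/S on L5; bus (none); mem=80
  op15 P2: load  L0 → I/I/M on L0; bus (none); mem=80
  op16 P2: store L3 := 74 → I/I/M on L3; bus BusRdX Flush; mem=37
  op17 P2: store L3 := 15 → I/I/M on L3; bus (none); mem=37
  op18 P1: store L5 := 56 → I/M/I on L5; bus BusRdX; mem=80
  op19 P2: store L3 := 80 → I/I/M on L3; bus (none); mem=37
  op20 P0: load  L3 → S/I/S on L3; bus BusRd Flush; mem=80
  op21 P1: load  L2 → I/M/I on L2; bus (none); mem=60
  op22 P2: load  L3 → S/I/S on L3; bus (none); mem=80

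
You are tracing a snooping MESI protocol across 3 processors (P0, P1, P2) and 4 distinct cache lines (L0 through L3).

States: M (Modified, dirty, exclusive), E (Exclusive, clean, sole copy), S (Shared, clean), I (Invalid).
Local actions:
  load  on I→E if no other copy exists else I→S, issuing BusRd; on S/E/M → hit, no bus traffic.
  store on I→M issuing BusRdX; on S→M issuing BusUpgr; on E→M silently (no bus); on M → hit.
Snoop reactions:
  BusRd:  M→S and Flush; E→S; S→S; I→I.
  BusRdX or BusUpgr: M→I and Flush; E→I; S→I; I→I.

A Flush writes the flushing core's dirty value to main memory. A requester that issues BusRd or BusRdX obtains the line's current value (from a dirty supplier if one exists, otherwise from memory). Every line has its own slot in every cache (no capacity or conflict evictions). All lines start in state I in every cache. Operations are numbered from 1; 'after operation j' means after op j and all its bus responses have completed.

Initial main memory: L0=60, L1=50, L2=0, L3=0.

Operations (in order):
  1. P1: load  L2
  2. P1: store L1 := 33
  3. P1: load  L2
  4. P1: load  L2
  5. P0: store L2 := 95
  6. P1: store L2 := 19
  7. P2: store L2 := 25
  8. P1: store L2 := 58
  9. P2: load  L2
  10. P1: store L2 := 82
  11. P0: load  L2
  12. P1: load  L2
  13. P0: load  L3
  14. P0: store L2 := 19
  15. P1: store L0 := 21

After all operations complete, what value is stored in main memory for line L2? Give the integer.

memory[L2] = 82

[1] P1: load  L2 | P0:I, P1:E(0), P2:I | bus: BusRd
[2] P1: store L1 := 33 | P0:I, P1:M(33), P2:I | bus: BusRdX
[3] P1: load  L2 | P0:I, P1:E(0), P2:I | bus: none
[4] P1: load  L2 | P0:I, P1:E(0), P2:I | bus: none
[5] P0: store L2 := 95 | P0:M(95), P1:I, P2:I | bus: BusRdX
[6] P1: store L2 := 19 | P0:I, P1:M(19), P2:I | bus: BusRdX,Flush
[7] P2: store L2 := 25 | P0:I, P1:I, P2:M(25) | bus: BusRdX,Flush
[8] P1: store L2 := 58 | P0:I, P1:M(58), P2:I | bus: BusRdX,Flush
[9] P2: load  L2 | P0:I, P1:S(58), P2:S(58) | bus: BusRd,Flush
[10] P1: store L2 := 82 | P0:I, P1:M(82), P2:I | bus: BusUpgr
[11] P0: load  L2 | P0:S(82), P1:S(82), P2:I | bus: BusRd,Flush
[12] P1: load  L2 | P0:S(82), P1:S(82), P2:I | bus: none
[13] P0: load  L3 | P0:E(0), P1:I, P2:I | bus: BusRd
[14] P0: store L2 := 19 | P0:M(19), P1:I, P2:I | bus: BusUpgr
[15] P1: store L0 := 21 | P0:I, P1:M(21), P2:I | bus: BusRdX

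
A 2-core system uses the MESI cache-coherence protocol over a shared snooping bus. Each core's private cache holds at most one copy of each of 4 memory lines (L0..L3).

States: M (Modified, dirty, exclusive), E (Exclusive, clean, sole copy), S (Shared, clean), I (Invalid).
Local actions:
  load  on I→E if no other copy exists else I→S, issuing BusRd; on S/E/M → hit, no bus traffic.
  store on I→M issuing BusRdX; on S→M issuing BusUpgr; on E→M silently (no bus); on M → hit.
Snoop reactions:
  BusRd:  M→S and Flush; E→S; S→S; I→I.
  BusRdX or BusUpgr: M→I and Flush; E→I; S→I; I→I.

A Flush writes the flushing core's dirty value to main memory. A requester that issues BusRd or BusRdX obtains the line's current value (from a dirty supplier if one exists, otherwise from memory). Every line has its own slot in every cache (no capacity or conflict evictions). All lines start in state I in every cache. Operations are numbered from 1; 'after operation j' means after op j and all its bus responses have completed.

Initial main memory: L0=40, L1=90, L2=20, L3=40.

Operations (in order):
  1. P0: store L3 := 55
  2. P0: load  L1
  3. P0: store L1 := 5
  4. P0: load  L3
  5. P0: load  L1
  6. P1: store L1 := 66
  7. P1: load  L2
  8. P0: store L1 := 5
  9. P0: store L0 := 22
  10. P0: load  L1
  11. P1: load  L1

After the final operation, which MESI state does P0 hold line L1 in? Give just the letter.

step 1: P0: store L3 := 55  ⟶  MI  (L3)  txn=BusRdX  M[L3]=40
step 2: P0: load  L1  ⟶  EI  (L1)  txn=BusRd  M[L1]=90
step 3: P0: store L1 := 5  ⟶  MI  (L1)  txn=∅  M[L1]=90
step 4: P0: load  L3  ⟶  MI  (L3)  txn=∅  M[L3]=40
step 5: P0: load  L1  ⟶  MI  (L1)  txn=∅  M[L1]=90
step 6: P1: store L1 := 66  ⟶  IM  (L1)  txn=BusRdX+Flush  M[L1]=5
step 7: P1: load  L2  ⟶  IE  (L2)  txn=BusRd  M[L2]=20
step 8: P0: store L1 := 5  ⟶  MI  (L1)  txn=BusRdX+Flush  M[L1]=66
step 9: P0: store L0 := 22  ⟶  MI  (L0)  txn=BusRdX  M[L0]=40
step 10: P0: load  L1  ⟶  MI  (L1)  txn=∅  M[L1]=66
step 11: P1: load  L1  ⟶  SS  (L1)  txn=BusRd+Flush  M[L1]=5

state = S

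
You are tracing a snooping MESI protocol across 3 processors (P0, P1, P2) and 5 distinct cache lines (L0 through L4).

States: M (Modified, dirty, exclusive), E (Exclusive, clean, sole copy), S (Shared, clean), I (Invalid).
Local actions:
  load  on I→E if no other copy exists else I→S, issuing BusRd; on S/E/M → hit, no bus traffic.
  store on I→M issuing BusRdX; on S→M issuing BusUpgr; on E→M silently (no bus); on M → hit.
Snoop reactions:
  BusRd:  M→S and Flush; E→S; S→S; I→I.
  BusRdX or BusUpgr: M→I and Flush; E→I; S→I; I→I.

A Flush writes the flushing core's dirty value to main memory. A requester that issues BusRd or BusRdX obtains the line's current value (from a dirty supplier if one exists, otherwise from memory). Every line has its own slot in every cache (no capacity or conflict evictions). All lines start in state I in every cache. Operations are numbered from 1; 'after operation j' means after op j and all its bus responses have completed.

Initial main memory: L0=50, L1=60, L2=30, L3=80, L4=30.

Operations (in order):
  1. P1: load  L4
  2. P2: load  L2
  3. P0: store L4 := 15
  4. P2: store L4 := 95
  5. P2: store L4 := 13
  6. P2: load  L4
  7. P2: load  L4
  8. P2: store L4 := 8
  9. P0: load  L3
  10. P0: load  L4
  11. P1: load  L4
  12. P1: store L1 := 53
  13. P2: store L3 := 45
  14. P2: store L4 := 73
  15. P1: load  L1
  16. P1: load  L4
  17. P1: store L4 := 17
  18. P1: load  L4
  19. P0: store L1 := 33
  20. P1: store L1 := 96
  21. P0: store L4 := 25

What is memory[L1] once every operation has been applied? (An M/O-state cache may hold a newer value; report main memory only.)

  op1 P1: load  L4 → I/E/I on L4; bus BusRd; mem=30
  op2 P2: load  L2 → I/I/E on L2; bus BusRd; mem=30
  op3 P0: store L4 := 15 → M/I/I on L4; bus BusRdX; mem=30
  op4 P2: store L4 := 95 → I/I/M on L4; bus BusRdX Flush; mem=15
  op5 P2: store L4 := 13 → I/I/M on L4; bus (none); mem=15
  op6 P2: load  L4 → I/I/M on L4; bus (none); mem=15
  op7 P2: load  L4 → I/I/M on L4; bus (none); mem=15
  op8 P2: store L4 := 8 → I/I/M on L4; bus (none); mem=15
  op9 P0: load  L3 → E/I/I on L3; bus BusRd; mem=80
  op10 P0: load  L4 → S/I/S on L4; bus BusRd Flush; mem=8
  op11 P1: load  L4 → S/S/S on L4; bus BusRd; mem=8
  op12 P1: store L1 := 53 → I/M/I on L1; bus BusRdX; mem=60
  op13 P2: store L3 := 45 → I/I/M on L3; bus BusRdX; mem=80
  op14 P2: store L4 := 73 → I/I/M on L4; bus BusUpgr; mem=8
  op15 P1: load  L1 → I/M/I on L1; bus (none); mem=60
  op16 P1: load  L4 → I/S/S on L4; bus BusRd Flush; mem=73
  op17 P1: store L4 := 17 → I/M/I on L4; bus BusUpgr; mem=73
  op18 P1: load  L4 → I/M/I on L4; bus (none); mem=73
  op19 P0: store L1 := 33 → M/I/I on L1; bus BusRdX Flush; mem=53
  op20 P1: store L1 := 96 → I/M/I on L1; bus BusRdX Flush; mem=33
  op21 P0: store L4 := 25 → M/I/I on L4; bus BusRdX Flush; mem=17

memory[L1] = 33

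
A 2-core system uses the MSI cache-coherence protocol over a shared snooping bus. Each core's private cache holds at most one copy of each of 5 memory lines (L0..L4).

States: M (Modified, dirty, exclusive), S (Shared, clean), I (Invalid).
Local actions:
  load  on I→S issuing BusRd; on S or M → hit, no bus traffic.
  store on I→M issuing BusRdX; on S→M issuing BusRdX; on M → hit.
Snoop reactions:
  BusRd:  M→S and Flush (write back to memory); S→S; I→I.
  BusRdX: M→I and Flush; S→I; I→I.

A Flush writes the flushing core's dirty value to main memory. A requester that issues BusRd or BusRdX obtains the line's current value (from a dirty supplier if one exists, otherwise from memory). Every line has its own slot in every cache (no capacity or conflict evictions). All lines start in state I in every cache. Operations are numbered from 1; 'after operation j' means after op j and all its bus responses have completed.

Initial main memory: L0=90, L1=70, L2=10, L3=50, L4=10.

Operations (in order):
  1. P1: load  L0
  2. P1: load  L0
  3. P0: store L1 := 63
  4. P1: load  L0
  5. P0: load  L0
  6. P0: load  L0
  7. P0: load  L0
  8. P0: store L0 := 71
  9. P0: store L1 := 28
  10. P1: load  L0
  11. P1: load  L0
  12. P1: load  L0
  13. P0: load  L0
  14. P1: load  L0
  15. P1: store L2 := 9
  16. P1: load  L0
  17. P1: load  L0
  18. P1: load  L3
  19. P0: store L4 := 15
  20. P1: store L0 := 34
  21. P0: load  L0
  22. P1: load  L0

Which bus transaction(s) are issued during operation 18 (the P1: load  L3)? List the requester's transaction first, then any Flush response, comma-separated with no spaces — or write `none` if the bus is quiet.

  op1 P1: load  L0 → I/S on L0; bus BusRd; mem=90
  op2 P1: load  L0 → I/S on L0; bus (none); mem=90
  op3 P0: store L1 := 63 → M/I on L1; bus BusRdX; mem=70
  op4 P1: load  L0 → I/S on L0; bus (none); mem=90
  op5 P0: load  L0 → S/S on L0; bus BusRd; mem=90
  op6 P0: load  L0 → S/S on L0; bus (none); mem=90
  op7 P0: load  L0 → S/S on L0; bus (none); mem=90
  op8 P0: store L0 := 71 → M/I on L0; bus BusRdX; mem=90
  op9 P0: store L1 := 28 → M/I on L1; bus (none); mem=70
  op10 P1: load  L0 → S/S on L0; bus BusRd Flush; mem=71
  op11 P1: load  L0 → S/S on L0; bus (none); mem=71
  op12 P1: load  L0 → S/S on L0; bus (none); mem=71
  op13 P0: load  L0 → S/S on L0; bus (none); mem=71
  op14 P1: load  L0 → S/S on L0; bus (none); mem=71
  op15 P1: store L2 := 9 → I/M on L2; bus BusRdX; mem=10
  op16 P1: load  L0 → S/S on L0; bus (none); mem=71
  op17 P1: load  L0 → S/S on L0; bus (none); mem=71
  op18 P1: load  L3 → I/S on L3; bus BusRd; mem=50
  op19 P0: store L4 := 15 → M/I on L4; bus BusRdX; mem=10
  op20 P1: store L0 := 34 → I/M on L0; bus BusRdX; mem=71
  op21 P0: load  L0 → S/S on L0; bus BusRd Flush; mem=34
  op22 P1: load  L0 → S/S on L0; bus (none); mem=34

bus = BusRd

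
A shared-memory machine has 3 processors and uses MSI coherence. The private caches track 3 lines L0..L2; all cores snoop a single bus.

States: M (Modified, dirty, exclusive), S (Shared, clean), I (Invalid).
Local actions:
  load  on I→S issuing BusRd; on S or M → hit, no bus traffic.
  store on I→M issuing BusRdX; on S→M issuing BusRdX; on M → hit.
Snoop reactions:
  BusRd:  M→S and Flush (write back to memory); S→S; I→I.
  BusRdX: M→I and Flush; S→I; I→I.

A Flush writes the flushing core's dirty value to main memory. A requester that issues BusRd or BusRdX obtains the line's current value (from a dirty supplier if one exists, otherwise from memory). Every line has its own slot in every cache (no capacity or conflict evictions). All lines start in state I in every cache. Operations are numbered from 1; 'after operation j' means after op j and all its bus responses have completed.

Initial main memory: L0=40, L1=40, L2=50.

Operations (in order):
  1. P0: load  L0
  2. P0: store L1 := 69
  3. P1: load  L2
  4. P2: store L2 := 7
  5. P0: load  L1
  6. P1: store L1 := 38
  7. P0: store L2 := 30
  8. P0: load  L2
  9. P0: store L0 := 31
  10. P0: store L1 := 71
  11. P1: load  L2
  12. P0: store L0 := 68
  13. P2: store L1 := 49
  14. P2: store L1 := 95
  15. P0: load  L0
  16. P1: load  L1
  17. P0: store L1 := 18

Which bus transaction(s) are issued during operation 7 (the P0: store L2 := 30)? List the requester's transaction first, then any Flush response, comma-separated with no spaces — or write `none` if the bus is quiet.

1. P0: load  L0  bus=[BusRd]  L0: P0=S P1=I P2=I  mem[L0]=40
2. P0: store L1 := 69  bus=[BusRdX]  L1: P0=M P1=I P2=I  mem[L1]=40
3. P1: load  L2  bus=[BusRd]  L2: P0=I P1=S P2=I  mem[L2]=50
4. P2: store L2 := 7  bus=[BusRdX]  L2: P0=I P1=I P2=M  mem[L2]=50
5. P0: load  L1  bus=[-]  L1: P0=M P1=I P2=I  mem[L1]=40
6. P1: store L1 := 38  bus=[BusRdX,Flush]  L1: P0=I P1=M P2=I  mem[L1]=69
7. P0: store L2 := 30  bus=[BusRdX,Flush]  L2: P0=M P1=I P2=I  mem[L2]=7
8. P0: load  L2  bus=[-]  L2: P0=M P1=I P2=I  mem[L2]=7
9. P0: store L0 := 31  bus=[BusRdX]  L0: P0=M P1=I P2=I  mem[L0]=40
10. P0: store L1 := 71  bus=[BusRdX,Flush]  L1: P0=M P1=I P2=I  mem[L1]=38
11. P1: load  L2  bus=[BusRd,Flush]  L2: P0=S P1=S P2=I  mem[L2]=30
12. P0: store L0 := 68  bus=[-]  L0: P0=M P1=I P2=I  mem[L0]=40
13. P2: store L1 := 49  bus=[BusRdX,Flush]  L1: P0=I P1=I P2=M  mem[L1]=71
14. P2: store L1 := 95  bus=[-]  L1: P0=I P1=I P2=M  mem[L1]=71
15. P0: load  L0  bus=[-]  L0: P0=M P1=I P2=I  mem[L0]=40
16. P1: load  L1  bus=[BusRd,Flush]  L1: P0=I P1=S P2=S  mem[L1]=95
17. P0: store L1 := 18  bus=[BusRdX]  L1: P0=M P1=I P2=I  mem[L1]=95

bus = BusRdX,Flush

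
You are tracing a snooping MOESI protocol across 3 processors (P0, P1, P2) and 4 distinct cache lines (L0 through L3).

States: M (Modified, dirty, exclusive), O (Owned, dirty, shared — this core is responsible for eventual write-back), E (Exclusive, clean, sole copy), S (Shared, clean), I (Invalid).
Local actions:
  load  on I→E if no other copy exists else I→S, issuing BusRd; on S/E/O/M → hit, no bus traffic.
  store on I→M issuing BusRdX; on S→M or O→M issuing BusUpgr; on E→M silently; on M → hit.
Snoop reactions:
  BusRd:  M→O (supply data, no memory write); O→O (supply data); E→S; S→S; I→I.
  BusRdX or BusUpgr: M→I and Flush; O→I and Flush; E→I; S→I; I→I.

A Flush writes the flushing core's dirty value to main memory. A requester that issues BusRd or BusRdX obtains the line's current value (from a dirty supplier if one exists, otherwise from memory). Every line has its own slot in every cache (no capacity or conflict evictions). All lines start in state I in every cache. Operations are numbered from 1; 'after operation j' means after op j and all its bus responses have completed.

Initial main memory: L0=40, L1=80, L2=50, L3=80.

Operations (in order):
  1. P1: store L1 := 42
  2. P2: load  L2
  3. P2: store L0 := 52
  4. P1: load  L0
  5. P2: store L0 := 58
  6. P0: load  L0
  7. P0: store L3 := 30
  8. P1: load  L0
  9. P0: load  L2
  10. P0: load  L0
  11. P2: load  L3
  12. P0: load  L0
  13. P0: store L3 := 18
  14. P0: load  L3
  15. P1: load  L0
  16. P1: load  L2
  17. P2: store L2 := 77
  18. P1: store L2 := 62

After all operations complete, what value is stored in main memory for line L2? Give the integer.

1. P1: store L1 := 42  bus=[BusRdX]  L1: P0=I P1=M P2=I  mem[L1]=80
2. P2: load  L2  bus=[BusRd]  L2: P0=I P1=I P2=E  mem[L2]=50
3. P2: store L0 := 52  bus=[BusRdX]  L0: P0=I P1=I P2=M  mem[L0]=40
4. P1: load  L0  bus=[BusRd]  L0: P0=I P1=S P2=O  mem[L0]=40
5. P2: store L0 := 58  bus=[BusUpgr]  L0: P0=I P1=I P2=M  mem[L0]=40
6. P0: load  L0  bus=[BusRd]  L0: P0=S P1=I P2=O  mem[L0]=40
7. P0: store L3 := 30  bus=[BusRdX]  L3: P0=M P1=I P2=I  mem[L3]=80
8. P1: load  L0  bus=[BusRd]  L0: P0=S P1=S P2=O  mem[L0]=40
9. P0: load  L2  bus=[BusRd]  L2: P0=S P1=I P2=S  mem[L2]=50
10. P0: load  L0  bus=[-]  L0: P0=S P1=S P2=O  mem[L0]=40
11. P2: load  L3  bus=[BusRd]  L3: P0=O P1=I P2=S  mem[L3]=80
12. P0: load  L0  bus=[-]  L0: P0=S P1=S P2=O  mem[L0]=40
13. P0: store L3 := 18  bus=[BusUpgr]  L3: P0=M P1=I P2=I  mem[L3]=80
14. P0: load  L3  bus=[-]  L3: P0=M P1=I P2=I  mem[L3]=80
15. P1: load  L0  bus=[-]  L0: P0=S P1=S P2=O  mem[L0]=40
16. P1: load  L2  bus=[BusRd]  L2: P0=S P1=S P2=S  mem[L2]=50
17. P2: store L2 := 77  bus=[BusUpgr]  L2: P0=I P1=I P2=M  mem[L2]=50
18. P1: store L2 := 62  bus=[BusRdX,Flush]  L2: P0=I P1=M P2=I  mem[L2]=77

memory[L2] = 77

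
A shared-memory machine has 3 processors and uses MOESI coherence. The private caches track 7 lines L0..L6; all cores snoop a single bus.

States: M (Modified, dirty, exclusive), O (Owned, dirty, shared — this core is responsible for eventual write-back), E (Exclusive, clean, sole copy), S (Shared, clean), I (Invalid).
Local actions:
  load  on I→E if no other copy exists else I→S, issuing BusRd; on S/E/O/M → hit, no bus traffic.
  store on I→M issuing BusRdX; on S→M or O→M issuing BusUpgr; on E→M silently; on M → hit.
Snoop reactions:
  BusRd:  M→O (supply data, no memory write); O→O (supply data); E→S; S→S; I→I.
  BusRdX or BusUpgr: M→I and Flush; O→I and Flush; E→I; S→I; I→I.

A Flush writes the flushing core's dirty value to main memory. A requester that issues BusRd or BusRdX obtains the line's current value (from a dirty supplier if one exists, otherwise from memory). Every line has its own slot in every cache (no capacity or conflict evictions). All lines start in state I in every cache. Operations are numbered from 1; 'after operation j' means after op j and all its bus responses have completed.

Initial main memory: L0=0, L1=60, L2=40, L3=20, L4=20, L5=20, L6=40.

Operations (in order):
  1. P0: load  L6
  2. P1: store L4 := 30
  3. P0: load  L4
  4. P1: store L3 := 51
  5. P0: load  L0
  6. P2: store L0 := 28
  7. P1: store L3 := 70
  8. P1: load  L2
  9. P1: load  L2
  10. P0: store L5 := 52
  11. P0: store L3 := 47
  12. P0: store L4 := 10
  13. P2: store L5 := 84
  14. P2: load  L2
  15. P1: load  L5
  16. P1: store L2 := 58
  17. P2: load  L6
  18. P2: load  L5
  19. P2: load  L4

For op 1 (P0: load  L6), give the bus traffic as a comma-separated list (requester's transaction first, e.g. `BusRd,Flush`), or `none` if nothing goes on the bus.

bus = BusRd

1. P0: load  L6  bus=[BusRd]  L6: P0=E P1=I P2=I  mem[L6]=40
2. P1: store L4 := 30  bus=[BusRdX]  L4: P0=I P1=M P2=I  mem[L4]=20
3. P0: load  L4  bus=[BusRd]  L4: P0=S P1=O P2=I  mem[L4]=20
4. P1: store L3 := 51  bus=[BusRdX]  L3: P0=I P1=M P2=I  mem[L3]=20
5. P0: load  L0  bus=[BusRd]  L0: P0=E P1=I P2=I  mem[L0]=0
6. P2: store L0 := 28  bus=[BusRdX]  L0: P0=I P1=I P2=M  mem[L0]=0
7. P1: store L3 := 70  bus=[-]  L3: P0=I P1=M P2=I  mem[L3]=20
8. P1: load  L2  bus=[BusRd]  L2: P0=I P1=E P2=I  mem[L2]=40
9. P1: load  L2  bus=[-]  L2: P0=I P1=E P2=I  mem[L2]=40
10. P0: store L5 := 52  bus=[BusRdX]  L5: P0=M P1=I P2=I  mem[L5]=20
11. P0: store L3 := 47  bus=[BusRdX,Flush]  L3: P0=M P1=I P2=I  mem[L3]=70
12. P0: store L4 := 10  bus=[BusUpgr,Flush]  L4: P0=M P1=I P2=I  mem[L4]=30
13. P2: store L5 := 84  bus=[BusRdX,Flush]  L5: P0=I P1=I P2=M  mem[L5]=52
14. P2: load  L2  bus=[BusRd]  L2: P0=I P1=S P2=S  mem[L2]=40
15. P1: load  L5  bus=[BusRd]  L5: P0=I P1=S P2=O  mem[L5]=52
16. P1: store L2 := 58  bus=[BusUpgr]  L2: P0=I P1=M P2=I  mem[L2]=40
17. P2: load  L6  bus=[BusRd]  L6: P0=S P1=I P2=S  mem[L6]=40
18. P2: load  L5  bus=[-]  L5: P0=I P1=S P2=O  mem[L5]=52
19. P2: load  L4  bus=[BusRd]  L4: P0=O P1=I P2=S  mem[L4]=30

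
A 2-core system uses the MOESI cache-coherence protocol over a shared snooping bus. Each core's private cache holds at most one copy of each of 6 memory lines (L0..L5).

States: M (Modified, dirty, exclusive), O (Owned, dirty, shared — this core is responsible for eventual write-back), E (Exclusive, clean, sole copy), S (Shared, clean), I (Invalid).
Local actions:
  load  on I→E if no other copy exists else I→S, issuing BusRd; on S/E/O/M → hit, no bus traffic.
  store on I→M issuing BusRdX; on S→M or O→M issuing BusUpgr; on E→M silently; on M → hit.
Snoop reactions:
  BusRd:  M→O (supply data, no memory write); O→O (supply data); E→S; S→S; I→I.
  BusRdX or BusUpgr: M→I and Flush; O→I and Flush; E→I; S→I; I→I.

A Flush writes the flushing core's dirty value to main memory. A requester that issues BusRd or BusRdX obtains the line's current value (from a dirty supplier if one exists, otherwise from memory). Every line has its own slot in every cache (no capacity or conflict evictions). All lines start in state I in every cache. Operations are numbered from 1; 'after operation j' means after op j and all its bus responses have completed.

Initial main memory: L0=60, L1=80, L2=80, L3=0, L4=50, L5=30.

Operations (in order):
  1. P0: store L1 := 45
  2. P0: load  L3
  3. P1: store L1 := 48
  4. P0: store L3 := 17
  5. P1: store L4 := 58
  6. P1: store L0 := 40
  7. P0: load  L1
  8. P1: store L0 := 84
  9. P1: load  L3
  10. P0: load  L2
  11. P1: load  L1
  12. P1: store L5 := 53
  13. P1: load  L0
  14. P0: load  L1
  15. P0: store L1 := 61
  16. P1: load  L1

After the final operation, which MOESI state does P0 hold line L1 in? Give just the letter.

state = O

step 1: P0: store L1 := 45  ⟶  MI  (L1)  txn=BusRdX  M[L1]=80
step 2: P0: load  L3  ⟶  EI  (L3)  txn=BusRd  M[L3]=0
step 3: P1: store L1 := 48  ⟶  IM  (L1)  txn=BusRdX+Flush  M[L1]=45
step 4: P0: store L3 := 17  ⟶  MI  (L3)  txn=∅  M[L3]=0
step 5: P1: store L4 := 58  ⟶  IM  (L4)  txn=BusRdX  M[L4]=50
step 6: P1: store L0 := 40  ⟶  IM  (L0)  txn=BusRdX  M[L0]=60
step 7: P0: load  L1  ⟶  SO  (L1)  txn=BusRd  M[L1]=45
step 8: P1: store L0 := 84  ⟶  IM  (L0)  txn=∅  M[L0]=60
step 9: P1: load  L3  ⟶  OS  (L3)  txn=BusRd  M[L3]=0
step 10: P0: load  L2  ⟶  EI  (L2)  txn=BusRd  M[L2]=80
step 11: P1: load  L1  ⟶  SO  (L1)  txn=∅  M[L1]=45
step 12: P1: store L5 := 53  ⟶  IM  (L5)  txn=BusRdX  M[L5]=30
step 13: P1: load  L0  ⟶  IM  (L0)  txn=∅  M[L0]=60
step 14: P0: load  L1  ⟶  SO  (L1)  txn=∅  M[L1]=45
step 15: P0: store L1 := 61  ⟶  MI  (L1)  txn=BusUpgr+Flush  M[L1]=48
step 16: P1: load  L1  ⟶  OS  (L1)  txn=BusRd  M[L1]=48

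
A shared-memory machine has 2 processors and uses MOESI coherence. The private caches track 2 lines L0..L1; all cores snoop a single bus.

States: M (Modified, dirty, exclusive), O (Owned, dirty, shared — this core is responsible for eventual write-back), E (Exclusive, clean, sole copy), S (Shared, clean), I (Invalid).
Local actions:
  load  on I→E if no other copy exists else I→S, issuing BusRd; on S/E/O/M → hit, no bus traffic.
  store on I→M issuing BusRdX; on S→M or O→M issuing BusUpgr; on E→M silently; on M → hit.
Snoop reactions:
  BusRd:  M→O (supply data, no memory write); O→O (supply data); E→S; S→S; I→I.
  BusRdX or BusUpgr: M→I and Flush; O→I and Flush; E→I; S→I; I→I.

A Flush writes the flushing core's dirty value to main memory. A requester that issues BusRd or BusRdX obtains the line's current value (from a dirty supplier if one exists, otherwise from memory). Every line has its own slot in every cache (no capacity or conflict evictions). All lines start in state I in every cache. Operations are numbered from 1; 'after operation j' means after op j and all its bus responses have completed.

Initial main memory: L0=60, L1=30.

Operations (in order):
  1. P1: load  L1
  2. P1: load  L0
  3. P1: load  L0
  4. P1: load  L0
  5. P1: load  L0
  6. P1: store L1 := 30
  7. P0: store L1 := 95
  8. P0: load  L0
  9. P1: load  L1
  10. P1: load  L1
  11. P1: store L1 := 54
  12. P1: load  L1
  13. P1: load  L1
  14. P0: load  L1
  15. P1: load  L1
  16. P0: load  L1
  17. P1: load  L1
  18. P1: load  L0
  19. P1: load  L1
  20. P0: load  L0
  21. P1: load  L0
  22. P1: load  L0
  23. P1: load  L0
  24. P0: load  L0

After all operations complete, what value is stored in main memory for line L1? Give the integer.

memory[L1] = 95

  op1 P1: load  L1 → I/E on L1; bus BusRd; mem=30
  op2 P1: load  L0 → I/E on L0; bus BusRd; mem=60
  op3 P1: load  L0 → I/E on L0; bus (none); mem=60
  op4 P1: load  L0 → I/E on L0; bus (none); mem=60
  op5 P1: load  L0 → I/E on L0; bus (none); mem=60
  op6 P1: store L1 := 30 → I/M on L1; bus (none); mem=30
  op7 P0: store L1 := 95 → M/I on L1; bus BusRdX Flush; mem=30
  op8 P0: load  L0 → S/S on L0; bus BusRd; mem=60
  op9 P1: load  L1 → O/S on L1; bus BusRd; mem=30
  op10 P1: load  L1 → O/S on L1; bus (none); mem=30
  op11 P1: store L1 := 54 → I/M on L1; bus BusUpgr Flush; mem=95
  op12 P1: load  L1 → I/M on L1; bus (none); mem=95
  op13 P1: load  L1 → I/M on L1; bus (none); mem=95
  op14 P0: load  L1 → S/O on L1; bus BusRd; mem=95
  op15 P1: load  L1 → S/O on L1; bus (none); mem=95
  op16 P0: load  L1 → S/O on L1; bus (none); mem=95
  op17 P1: load  L1 → S/O on L1; bus (none); mem=95
  op18 P1: load  L0 → S/S on L0; bus (none); mem=60
  op19 P1: load  L1 → S/O on L1; bus (none); mem=95
  op20 P0: load  L0 → S/S on L0; bus (none); mem=60
  op21 P1: load  L0 → S/S on L0; bus (none); mem=60
  op22 P1: load  L0 → S/S on L0; bus (none); mem=60
  op23 P1: load  L0 → S/S on L0; bus (none); mem=60
  op24 P0: load  L0 → S/S on L0; bus (none); mem=60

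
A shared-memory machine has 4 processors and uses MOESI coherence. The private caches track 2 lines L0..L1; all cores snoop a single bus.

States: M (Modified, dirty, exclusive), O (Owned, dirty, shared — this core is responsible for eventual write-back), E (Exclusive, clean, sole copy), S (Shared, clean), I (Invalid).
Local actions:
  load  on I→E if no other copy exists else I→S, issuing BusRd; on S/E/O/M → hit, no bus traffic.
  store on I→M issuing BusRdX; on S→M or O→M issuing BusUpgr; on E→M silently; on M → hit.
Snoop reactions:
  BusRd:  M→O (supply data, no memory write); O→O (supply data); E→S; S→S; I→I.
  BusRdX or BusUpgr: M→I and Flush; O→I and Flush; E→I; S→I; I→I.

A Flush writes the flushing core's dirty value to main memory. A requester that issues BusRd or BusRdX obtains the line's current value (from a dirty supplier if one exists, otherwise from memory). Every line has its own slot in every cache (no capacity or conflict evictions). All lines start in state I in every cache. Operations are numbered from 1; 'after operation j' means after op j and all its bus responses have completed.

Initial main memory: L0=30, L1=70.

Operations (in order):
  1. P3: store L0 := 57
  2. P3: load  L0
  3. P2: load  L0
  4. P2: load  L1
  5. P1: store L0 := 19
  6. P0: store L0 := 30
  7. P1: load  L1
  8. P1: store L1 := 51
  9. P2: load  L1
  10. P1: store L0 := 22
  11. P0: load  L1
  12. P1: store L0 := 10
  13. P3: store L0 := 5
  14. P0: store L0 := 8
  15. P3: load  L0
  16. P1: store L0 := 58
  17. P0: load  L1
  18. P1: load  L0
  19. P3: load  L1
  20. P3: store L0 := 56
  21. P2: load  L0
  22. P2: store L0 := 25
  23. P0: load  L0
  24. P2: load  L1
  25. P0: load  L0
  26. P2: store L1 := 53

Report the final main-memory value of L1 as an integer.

  op1 P3: store L0 := 57 → I/I/I/M on L0; bus BusRdX; mem=30
  op2 P3: load  L0 → I/I/I/M on L0; bus (none); mem=30
  op3 P2: load  L0 → I/I/S/O on L0; bus BusRd; mem=30
  op4 P2: load  L1 → I/I/E/I on L1; bus BusRd; mem=70
  op5 P1: store L0 := 19 → I/M/I/I on L0; bus BusRdX Flush; mem=57
  op6 P0: store L0 := 30 → M/I/I/I on L0; bus BusRdX Flush; mem=19
  op7 P1: load  L1 → I/S/S/I on L1; bus BusRd; mem=70
  op8 P1: store L1 := 51 → I/M/I/I on L1; bus BusUpgr; mem=70
  op9 P2: load  L1 → I/O/S/I on L1; bus BusRd; mem=70
  op10 P1: store L0 := 22 → I/M/I/I on L0; bus BusRdX Flush; mem=30
  op11 P0: load  L1 → S/O/S/I on L1; bus BusRd; mem=70
  op12 P1: store L0 := 10 → I/M/I/I on L0; bus (none); mem=30
  op13 P3: store L0 := 5 → I/I/I/M on L0; bus BusRdX Flush; mem=10
  op14 P0: store L0 := 8 → M/I/I/I on L0; bus BusRdX Flush; mem=5
  op15 P3: load  L0 → O/I/I/S on L0; bus BusRd; mem=5
  op16 P1: store L0 := 58 → I/M/I/I on L0; bus BusRdX Flush; mem=8
  op17 P0: load  L1 → S/O/S/I on L1; bus (none); mem=70
  op18 P1: load  L0 → I/M/I/I on L0; bus (none); mem=8
  op19 P3: load  L1 → S/O/S/S on L1; bus BusRd; mem=70
  op20 P3: store L0 := 56 → I/I/I/M on L0; bus BusRdX Flush; mem=58
  op21 P2: load  L0 → I/I/S/O on L0; bus BusRd; mem=58
  op22 P2: store L0 := 25 → I/I/M/I on L0; bus BusUpgr Flush; mem=56
  op23 P0: load  L0 → S/I/O/I on L0; bus BusRd; mem=56
  op24 P2: load  L1 → S/O/S/S on L1; bus (none); mem=70
  op25 P0: load  L0 → S/I/O/I on L0; bus (none); mem=56
  op26 P2: store L1 := 53 → I/I/M/I on L1; bus BusUpgr Flush; mem=51

memory[L1] = 51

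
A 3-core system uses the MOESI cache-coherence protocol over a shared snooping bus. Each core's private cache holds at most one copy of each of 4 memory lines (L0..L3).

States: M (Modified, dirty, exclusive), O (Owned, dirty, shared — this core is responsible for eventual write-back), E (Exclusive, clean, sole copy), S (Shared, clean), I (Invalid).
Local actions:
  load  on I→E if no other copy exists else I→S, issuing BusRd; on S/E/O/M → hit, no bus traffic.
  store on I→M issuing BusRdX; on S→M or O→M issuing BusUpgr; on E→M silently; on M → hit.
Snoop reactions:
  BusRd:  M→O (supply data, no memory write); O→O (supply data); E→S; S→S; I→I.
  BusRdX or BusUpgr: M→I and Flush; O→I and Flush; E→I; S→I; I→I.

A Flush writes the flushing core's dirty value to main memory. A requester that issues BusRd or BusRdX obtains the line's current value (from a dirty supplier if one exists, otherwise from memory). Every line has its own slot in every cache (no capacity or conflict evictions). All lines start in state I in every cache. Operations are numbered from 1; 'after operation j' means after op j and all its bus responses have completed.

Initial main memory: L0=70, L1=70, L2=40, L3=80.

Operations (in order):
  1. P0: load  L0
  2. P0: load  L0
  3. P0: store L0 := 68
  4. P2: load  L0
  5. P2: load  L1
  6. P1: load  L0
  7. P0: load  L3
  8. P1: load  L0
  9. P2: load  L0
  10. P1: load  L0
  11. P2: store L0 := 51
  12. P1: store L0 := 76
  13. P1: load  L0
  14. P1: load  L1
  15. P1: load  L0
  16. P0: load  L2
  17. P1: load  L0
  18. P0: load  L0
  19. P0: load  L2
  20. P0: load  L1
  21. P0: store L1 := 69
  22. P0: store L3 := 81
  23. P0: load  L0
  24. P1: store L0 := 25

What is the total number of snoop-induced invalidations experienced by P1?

[1] P0: load  L0 | P0:E(70), P1:I, P2:I | bus: BusRd
[2] P0: load  L0 | P0:E(70), P1:I, P2:I | bus: none
[3] P0: store L0 := 68 | P0:M(68), P1:I, P2:I | bus: none
[4] P2: load  L0 | P0:O(68), P1:I, P2:S(68) | bus: BusRd
[5] P2: load  L1 | P0:I, P1:I, P2:E(70) | bus: BusRd
[6] P1: load  L0 | P0:O(68), P1:S(68), P2:S(68) | bus: BusRd
[7] P0: load  L3 | P0:E(80), P1:I, P2:I | bus: BusRd
[8] P1: load  L0 | P0:O(68), P1:S(68), P2:S(68) | bus: none
[9] P2: load  L0 | P0:O(68), P1:S(68), P2:S(68) | bus: none
[10] P1: load  L0 | P0:O(68), P1:S(68), P2:S(68) | bus: none
[11] P2: store L0 := 51 | P0:I, P1:I, P2:M(51) | bus: BusUpgr,Flush
[12] P1: store L0 := 76 | P0:I, P1:M(76), P2:I | bus: BusRdX,Flush
[13] P1: load  L0 | P0:I, P1:M(76), P2:I | bus: none
[14] P1: load  L1 | P0:I, P1:S(70), P2:S(70) | bus: BusRd
[15] P1: load  L0 | P0:I, P1:M(76), P2:I | bus: none
[16] P0: load  L2 | P0:E(40), P1:I, P2:I | bus: BusRd
[17] P1: load  L0 | P0:I, P1:M(76), P2:I | bus: none
[18] P0: load  L0 | P0:S(76), P1:O(76), P2:I | bus: BusRd
[19] P0: load  L2 | P0:E(40), P1:I, P2:I | bus: none
[20] P0: load  L1 | P0:S(70), P1:S(70), P2:S(70) | bus: BusRd
[21] P0: store L1 := 69 | P0:M(69), P1:I, P2:I | bus: BusUpgr
[22] P0: store L3 := 81 | P0:M(81), P1:I, P2:I | bus: none
[23] P0: load  L0 | P0:S(76), P1:O(76), P2:I | bus: none
[24] P1: store L0 := 25 | P0:I, P1:M(25), P2:I | bus: BusUpgr

invalidations = 2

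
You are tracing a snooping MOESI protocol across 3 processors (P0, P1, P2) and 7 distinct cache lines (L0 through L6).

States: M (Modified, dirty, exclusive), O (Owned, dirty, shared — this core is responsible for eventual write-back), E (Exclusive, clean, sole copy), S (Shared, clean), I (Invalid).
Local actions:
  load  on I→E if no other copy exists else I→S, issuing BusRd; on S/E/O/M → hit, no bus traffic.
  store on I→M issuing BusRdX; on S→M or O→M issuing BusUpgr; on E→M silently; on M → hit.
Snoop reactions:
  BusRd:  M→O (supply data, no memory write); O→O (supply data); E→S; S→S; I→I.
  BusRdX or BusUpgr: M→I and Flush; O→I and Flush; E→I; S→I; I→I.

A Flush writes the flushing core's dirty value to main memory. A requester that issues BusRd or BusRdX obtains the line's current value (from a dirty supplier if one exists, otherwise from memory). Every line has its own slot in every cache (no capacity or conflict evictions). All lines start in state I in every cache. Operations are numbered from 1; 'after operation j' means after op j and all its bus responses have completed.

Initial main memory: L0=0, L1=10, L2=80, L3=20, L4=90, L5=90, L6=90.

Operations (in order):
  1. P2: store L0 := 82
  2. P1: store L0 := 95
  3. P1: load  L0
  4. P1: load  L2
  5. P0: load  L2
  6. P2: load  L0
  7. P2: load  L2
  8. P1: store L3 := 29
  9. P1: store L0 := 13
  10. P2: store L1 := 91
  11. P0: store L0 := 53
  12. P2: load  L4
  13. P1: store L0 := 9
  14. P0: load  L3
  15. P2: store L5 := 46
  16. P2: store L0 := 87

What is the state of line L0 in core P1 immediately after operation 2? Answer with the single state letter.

  op1 P2: store L0 := 82 → I/I/M on L0; bus BusRdX; mem=0
  op2 P1: store L0 := 95 → I/M/I on L0; bus BusRdX Flush; mem=82
  op3 P1: load  L0 → I/M/I on L0; bus (none); mem=82
  op4 P1: load  L2 → I/E/I on L2; bus BusRd; mem=80
  op5 P0: load  L2 → S/S/I on L2; bus BusRd; mem=80
  op6 P2: load  L0 → I/O/S on L0; bus BusRd; mem=82
  op7 P2: load  L2 → S/S/S on L2; bus BusRd; mem=80
  op8 P1: store L3 := 29 → I/M/I on L3; bus BusRdX; mem=20
  op9 P1: store L0 := 13 → I/M/I on L0; bus BusUpgr; mem=82
  op10 P2: store L1 := 91 → I/I/M on L1; bus BusRdX; mem=10
  op11 P0: store L0 := 53 → M/I/I on L0; bus BusRdX Flush; mem=13
  op12 P2: load  L4 → I/I/E on L4; bus BusRd; mem=90
  op13 P1: store L0 := 9 → I/M/I on L0; bus BusRdX Flush; mem=53
  op14 P0: load  L3 → S/O/I on L3; bus BusRd; mem=20
  op15 P2: store L5 := 46 → I/I/M on L5; bus BusRdX; mem=90
  op16 P2: store L0 := 87 → I/I/M on L0; bus BusRdX Flush; mem=9

state = M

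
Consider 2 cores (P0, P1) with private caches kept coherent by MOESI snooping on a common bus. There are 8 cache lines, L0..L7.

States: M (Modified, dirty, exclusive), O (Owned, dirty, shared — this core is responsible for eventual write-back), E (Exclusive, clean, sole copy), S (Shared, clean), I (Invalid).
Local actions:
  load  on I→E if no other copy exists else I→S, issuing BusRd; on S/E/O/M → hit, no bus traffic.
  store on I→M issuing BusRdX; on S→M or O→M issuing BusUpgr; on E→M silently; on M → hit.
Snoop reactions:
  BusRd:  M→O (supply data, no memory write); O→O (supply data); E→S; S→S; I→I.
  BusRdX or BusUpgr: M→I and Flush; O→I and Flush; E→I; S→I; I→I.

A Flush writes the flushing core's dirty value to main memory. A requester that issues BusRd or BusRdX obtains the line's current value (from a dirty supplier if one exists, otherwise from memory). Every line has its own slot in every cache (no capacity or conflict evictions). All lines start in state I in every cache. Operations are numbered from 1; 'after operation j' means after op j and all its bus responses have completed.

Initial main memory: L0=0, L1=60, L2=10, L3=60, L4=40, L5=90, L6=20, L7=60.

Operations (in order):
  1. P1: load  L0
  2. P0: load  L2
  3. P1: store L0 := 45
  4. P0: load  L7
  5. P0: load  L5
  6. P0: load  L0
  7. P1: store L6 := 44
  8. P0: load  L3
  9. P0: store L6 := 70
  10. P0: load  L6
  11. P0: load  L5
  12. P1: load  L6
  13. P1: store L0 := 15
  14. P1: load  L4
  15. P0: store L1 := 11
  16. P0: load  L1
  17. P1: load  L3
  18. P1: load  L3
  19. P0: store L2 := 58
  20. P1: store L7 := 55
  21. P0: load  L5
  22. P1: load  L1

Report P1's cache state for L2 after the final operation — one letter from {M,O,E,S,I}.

1. P1: load  L0  bus=[BusRd]  L0: P0=I P1=E  mem[L0]=0
2. P0: load  L2  bus=[BusRd]  L2: P0=E P1=I  mem[L2]=10
3. P1: store L0 := 45  bus=[-]  L0: P0=I P1=M  mem[L0]=0
4. P0: load  L7  bus=[BusRd]  L7: P0=E P1=I  mem[L7]=60
5. P0: load  L5  bus=[BusRd]  L5: P0=E P1=I  mem[L5]=90
6. P0: load  L0  bus=[BusRd]  L0: P0=S P1=O  mem[L0]=0
7. P1: store L6 := 44  bus=[BusRdX]  L6: P0=I P1=M  mem[L6]=20
8. P0: load  L3  bus=[BusRd]  L3: P0=E P1=I  mem[L3]=60
9. P0: store L6 := 70  bus=[BusRdX,Flush]  L6: P0=M P1=I  mem[L6]=44
10. P0: load  L6  bus=[-]  L6: P0=M P1=I  mem[L6]=44
11. P0: load  L5  bus=[-]  L5: P0=E P1=I  mem[L5]=90
12. P1: load  L6  bus=[BusRd]  L6: P0=O P1=S  mem[L6]=44
13. P1: store L0 := 15  bus=[BusUpgr]  L0: P0=I P1=M  mem[L0]=0
14. P1: load  L4  bus=[BusRd]  L4: P0=I P1=E  mem[L4]=40
15. P0: store L1 := 11  bus=[BusRdX]  L1: P0=M P1=I  mem[L1]=60
16. P0: load  L1  bus=[-]  L1: P0=M P1=I  mem[L1]=60
17. P1: load  L3  bus=[BusRd]  L3: P0=S P1=S  mem[L3]=60
18. P1: load  L3  bus=[-]  L3: P0=S P1=S  mem[L3]=60
19. P0: store L2 := 58  bus=[-]  L2: P0=M P1=I  mem[L2]=10
20. P1: store L7 := 55  bus=[BusRdX]  L7: P0=I P1=M  mem[L7]=60
21. P0: load  L5  bus=[-]  L5: P0=E P1=I  mem[L5]=90
22. P1: load  L1  bus=[BusRd]  L1: P0=O P1=S  mem[L1]=60

state = I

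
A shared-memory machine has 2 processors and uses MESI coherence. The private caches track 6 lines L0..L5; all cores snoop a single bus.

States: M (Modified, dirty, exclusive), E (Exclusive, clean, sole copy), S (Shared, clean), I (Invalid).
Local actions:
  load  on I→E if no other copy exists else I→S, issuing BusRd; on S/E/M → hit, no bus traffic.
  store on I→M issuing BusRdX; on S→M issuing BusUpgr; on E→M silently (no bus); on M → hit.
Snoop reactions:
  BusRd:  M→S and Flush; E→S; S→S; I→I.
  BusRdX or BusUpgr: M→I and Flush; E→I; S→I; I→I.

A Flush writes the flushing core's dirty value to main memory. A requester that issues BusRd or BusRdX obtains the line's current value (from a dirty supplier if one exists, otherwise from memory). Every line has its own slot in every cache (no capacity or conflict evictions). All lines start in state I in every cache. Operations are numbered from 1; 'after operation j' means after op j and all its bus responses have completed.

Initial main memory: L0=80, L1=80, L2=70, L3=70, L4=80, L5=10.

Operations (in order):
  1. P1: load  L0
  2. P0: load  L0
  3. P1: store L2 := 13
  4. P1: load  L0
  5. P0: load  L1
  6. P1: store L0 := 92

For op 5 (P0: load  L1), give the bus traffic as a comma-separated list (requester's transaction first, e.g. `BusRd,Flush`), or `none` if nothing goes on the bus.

1. P1: load  L0  bus=[BusRd]  L0: P0=I P1=E  mem[L0]=80
2. P0: load  L0  bus=[BusRd]  L0: P0=S P1=S  mem[L0]=80
3. P1: store L2 := 13  bus=[BusRdX]  L2: P0=I P1=M  mem[L2]=70
4. P1: load  L0  bus=[-]  L0: P0=S P1=S  mem[L0]=80
5. P0: load  L1  bus=[BusRd]  L1: P0=E P1=I  mem[L1]=80
6. P1: store L0 := 92  bus=[BusUpgr]  L0: P0=I P1=M  mem[L0]=80

bus = BusRd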